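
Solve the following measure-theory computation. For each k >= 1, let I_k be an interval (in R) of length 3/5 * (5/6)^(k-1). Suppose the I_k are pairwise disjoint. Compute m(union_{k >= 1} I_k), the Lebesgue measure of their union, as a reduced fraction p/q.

By countable additivity of the Lebesgue measure on pairwise disjoint measurable sets,
  m(union_{k >= 1} I_k) = sum_{k >= 1} m(I_k) = sum_{k >= 1} a * r^(k-1),
  with a = 3/5 and r = 5/6.
Since 0 < r = 5/6 < 1, the geometric series converges:
  sum_{k >= 1} a * r^(k-1) = a / (1 - r).
  = 3/5 / (1 - 5/6)
  = 3/5 / (1/6)
  = 18/5.

18/5


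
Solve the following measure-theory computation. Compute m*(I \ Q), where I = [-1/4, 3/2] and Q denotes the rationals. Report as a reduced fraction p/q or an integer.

The interval I = [-1/4, 3/2] has m(I) = 3/2 - (-1/4) = 7/4 (endpoints are measure-zero, so open/closed/half-open agree). Write I = (I cap Q) u (I \ Q). The rationals in I are countable, so m*(I cap Q) = 0 (cover each rational by intervals whose total length is arbitrarily small). By countable subadditivity m*(I) <= m*(I cap Q) + m*(I \ Q), hence m*(I \ Q) >= m(I) = 7/4. The reverse inequality m*(I \ Q) <= m*(I) = 7/4 is trivial since (I \ Q) is a subset of I. Therefore m*(I \ Q) = 7/4.

7/4


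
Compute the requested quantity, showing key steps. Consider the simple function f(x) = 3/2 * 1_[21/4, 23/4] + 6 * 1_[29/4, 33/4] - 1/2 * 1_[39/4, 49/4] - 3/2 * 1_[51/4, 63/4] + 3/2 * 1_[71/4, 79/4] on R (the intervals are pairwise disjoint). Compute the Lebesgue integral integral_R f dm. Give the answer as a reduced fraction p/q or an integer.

For a simple function f = sum_i c_i * 1_{A_i} with disjoint A_i,
  integral f dm = sum_i c_i * m(A_i).
Lengths of the A_i:
  m(A_1) = 23/4 - 21/4 = 1/2.
  m(A_2) = 33/4 - 29/4 = 1.
  m(A_3) = 49/4 - 39/4 = 5/2.
  m(A_4) = 63/4 - 51/4 = 3.
  m(A_5) = 79/4 - 71/4 = 2.
Contributions c_i * m(A_i):
  (3/2) * (1/2) = 3/4.
  (6) * (1) = 6.
  (-1/2) * (5/2) = -5/4.
  (-3/2) * (3) = -9/2.
  (3/2) * (2) = 3.
Total: 3/4 + 6 - 5/4 - 9/2 + 3 = 4.

4


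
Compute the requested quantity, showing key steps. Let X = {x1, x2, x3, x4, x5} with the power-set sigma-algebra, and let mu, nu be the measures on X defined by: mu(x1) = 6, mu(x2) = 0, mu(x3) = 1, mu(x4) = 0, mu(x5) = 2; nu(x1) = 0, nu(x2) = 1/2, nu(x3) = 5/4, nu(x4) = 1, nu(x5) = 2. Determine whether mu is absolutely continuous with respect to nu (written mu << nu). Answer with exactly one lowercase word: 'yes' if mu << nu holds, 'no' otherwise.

mu << nu means: every nu-null measurable set is also mu-null; equivalently, for every atom x, if nu({x}) = 0 then mu({x}) = 0.
Checking each atom:
  x1: nu = 0, mu = 6 > 0 -> violates mu << nu.
  x2: nu = 1/2 > 0 -> no constraint.
  x3: nu = 5/4 > 0 -> no constraint.
  x4: nu = 1 > 0 -> no constraint.
  x5: nu = 2 > 0 -> no constraint.
The atom(s) x1 violate the condition (nu = 0 but mu > 0). Therefore mu is NOT absolutely continuous w.r.t. nu.

no


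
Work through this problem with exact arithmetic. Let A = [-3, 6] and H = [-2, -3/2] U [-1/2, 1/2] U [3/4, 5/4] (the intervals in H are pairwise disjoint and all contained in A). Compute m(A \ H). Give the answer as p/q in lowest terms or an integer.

The ambient interval has length m(A) = 6 - (-3) = 9.
Since the holes are disjoint and sit inside A, by finite additivity
  m(H) = sum_i (b_i - a_i), and m(A \ H) = m(A) - m(H).
Computing the hole measures:
  m(H_1) = -3/2 - (-2) = 1/2.
  m(H_2) = 1/2 - (-1/2) = 1.
  m(H_3) = 5/4 - 3/4 = 1/2.
Summed: m(H) = 1/2 + 1 + 1/2 = 2.
So m(A \ H) = 9 - 2 = 7.

7


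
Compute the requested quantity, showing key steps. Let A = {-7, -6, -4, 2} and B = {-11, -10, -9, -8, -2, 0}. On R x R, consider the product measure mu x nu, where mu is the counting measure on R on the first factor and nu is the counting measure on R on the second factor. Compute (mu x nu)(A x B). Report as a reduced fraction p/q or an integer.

For a measurable rectangle A x B, the product measure satisfies
  (mu x nu)(A x B) = mu(A) * nu(B).
  mu(A) = 4.
  nu(B) = 6.
  (mu x nu)(A x B) = 4 * 6 = 24.

24


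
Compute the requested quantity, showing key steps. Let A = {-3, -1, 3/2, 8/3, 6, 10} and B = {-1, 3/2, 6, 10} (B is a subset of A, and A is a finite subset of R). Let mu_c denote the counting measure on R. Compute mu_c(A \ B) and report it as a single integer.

Counting measure assigns mu_c(E) = |E| (number of elements) when E is finite. For B subset A, A \ B is the set of elements of A not in B, so |A \ B| = |A| - |B|.
|A| = 6, |B| = 4, so mu_c(A \ B) = 6 - 4 = 2.

2


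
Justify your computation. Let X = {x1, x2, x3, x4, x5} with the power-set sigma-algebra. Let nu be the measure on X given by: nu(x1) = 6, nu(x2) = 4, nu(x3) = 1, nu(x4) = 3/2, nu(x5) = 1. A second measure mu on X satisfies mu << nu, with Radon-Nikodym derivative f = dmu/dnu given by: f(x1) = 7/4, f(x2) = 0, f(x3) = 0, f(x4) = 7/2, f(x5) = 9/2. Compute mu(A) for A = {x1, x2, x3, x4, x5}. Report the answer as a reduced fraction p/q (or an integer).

By the defining property of the Radon-Nikodym derivative, for every measurable set A,
  mu(A) = integral_A f dnu.
Since nu is a discrete measure concentrated on the atoms of X, the integral over A reduces to the sum
  mu(A) = sum_{x in A} f(x) * nu({x}).
Computing each term:
  x1: f(x1) * nu(x1) = 7/4 * 6 = 21/2.
  x2: f(x2) * nu(x2) = 0 * 4 = 0.
  x3: f(x3) * nu(x3) = 0 * 1 = 0.
  x4: f(x4) * nu(x4) = 7/2 * 3/2 = 21/4.
  x5: f(x5) * nu(x5) = 9/2 * 1 = 9/2.
Summing: mu(A) = 21/2 + 0 + 0 + 21/4 + 9/2 = 81/4.

81/4


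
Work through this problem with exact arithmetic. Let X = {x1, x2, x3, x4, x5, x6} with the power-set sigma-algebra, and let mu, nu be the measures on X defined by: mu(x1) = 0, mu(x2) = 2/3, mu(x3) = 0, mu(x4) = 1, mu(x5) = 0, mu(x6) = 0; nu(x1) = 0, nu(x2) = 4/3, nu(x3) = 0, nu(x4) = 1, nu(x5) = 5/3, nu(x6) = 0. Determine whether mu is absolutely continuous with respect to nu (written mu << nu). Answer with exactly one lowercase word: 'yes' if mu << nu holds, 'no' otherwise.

mu << nu means: every nu-null measurable set is also mu-null; equivalently, for every atom x, if nu({x}) = 0 then mu({x}) = 0.
Checking each atom:
  x1: nu = 0, mu = 0 -> consistent with mu << nu.
  x2: nu = 4/3 > 0 -> no constraint.
  x3: nu = 0, mu = 0 -> consistent with mu << nu.
  x4: nu = 1 > 0 -> no constraint.
  x5: nu = 5/3 > 0 -> no constraint.
  x6: nu = 0, mu = 0 -> consistent with mu << nu.
No atom violates the condition. Therefore mu << nu.

yes


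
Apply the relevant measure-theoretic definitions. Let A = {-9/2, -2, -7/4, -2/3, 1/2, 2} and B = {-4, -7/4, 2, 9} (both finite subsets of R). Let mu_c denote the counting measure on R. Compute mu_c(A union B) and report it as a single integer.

Counting measure on a finite set equals cardinality. By inclusion-exclusion, |A union B| = |A| + |B| - |A cap B|.
|A| = 6, |B| = 4, |A cap B| = 2.
So mu_c(A union B) = 6 + 4 - 2 = 8.

8


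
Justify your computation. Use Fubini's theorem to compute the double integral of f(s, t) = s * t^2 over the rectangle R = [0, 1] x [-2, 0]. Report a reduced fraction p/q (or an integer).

f(s, t) is a tensor product of a function of s and a function of t, and both factors are bounded continuous (hence Lebesgue integrable) on the rectangle, so Fubini's theorem applies:
  integral_R f d(m x m) = (integral_a1^b1 s ds) * (integral_a2^b2 t^2 dt).
Inner integral in s: integral_{0}^{1} s ds = (1^2 - 0^2)/2
  = 1/2.
Inner integral in t: integral_{-2}^{0} t^2 dt = (0^3 - (-2)^3)/3
  = 8/3.
Product: (1/2) * (8/3) = 4/3.

4/3


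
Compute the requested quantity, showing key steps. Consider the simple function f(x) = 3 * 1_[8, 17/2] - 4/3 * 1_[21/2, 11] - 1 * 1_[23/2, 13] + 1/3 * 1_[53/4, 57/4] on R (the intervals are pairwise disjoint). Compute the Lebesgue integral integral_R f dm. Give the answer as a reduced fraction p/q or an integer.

For a simple function f = sum_i c_i * 1_{A_i} with disjoint A_i,
  integral f dm = sum_i c_i * m(A_i).
Lengths of the A_i:
  m(A_1) = 17/2 - 8 = 1/2.
  m(A_2) = 11 - 21/2 = 1/2.
  m(A_3) = 13 - 23/2 = 3/2.
  m(A_4) = 57/4 - 53/4 = 1.
Contributions c_i * m(A_i):
  (3) * (1/2) = 3/2.
  (-4/3) * (1/2) = -2/3.
  (-1) * (3/2) = -3/2.
  (1/3) * (1) = 1/3.
Total: 3/2 - 2/3 - 3/2 + 1/3 = -1/3.

-1/3


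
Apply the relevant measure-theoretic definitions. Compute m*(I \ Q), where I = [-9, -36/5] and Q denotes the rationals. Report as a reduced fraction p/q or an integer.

The interval I = [-9, -36/5] has m(I) = -36/5 - (-9) = 9/5 (endpoints are measure-zero, so open/closed/half-open agree). Write I = (I cap Q) u (I \ Q). The rationals in I are countable, so m*(I cap Q) = 0 (cover each rational by intervals whose total length is arbitrarily small). By countable subadditivity m*(I) <= m*(I cap Q) + m*(I \ Q), hence m*(I \ Q) >= m(I) = 9/5. The reverse inequality m*(I \ Q) <= m*(I) = 9/5 is trivial since (I \ Q) is a subset of I. Therefore m*(I \ Q) = 9/5.

9/5


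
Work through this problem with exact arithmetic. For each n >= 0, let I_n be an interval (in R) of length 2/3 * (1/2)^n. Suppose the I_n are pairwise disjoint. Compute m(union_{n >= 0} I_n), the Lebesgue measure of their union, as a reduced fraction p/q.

By countable additivity of the Lebesgue measure on pairwise disjoint measurable sets,
  m(union_{n >= 0} I_n) = sum_{n >= 0} m(I_n) = sum_{n >= 0} a * r^n,
  with a = 2/3 and r = 1/2.
Since 0 < r = 1/2 < 1, the geometric series converges:
  sum_{n >= 0} a * r^n = a / (1 - r).
  = 2/3 / (1 - 1/2)
  = 2/3 / (1/2)
  = 4/3.

4/3


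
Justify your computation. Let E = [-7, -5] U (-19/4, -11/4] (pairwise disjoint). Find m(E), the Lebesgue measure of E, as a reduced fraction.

For pairwise disjoint intervals, m(union_i I_i) = sum_i m(I_i),
and m is invariant under swapping open/closed endpoints (single points have measure 0).
So m(E) = sum_i (b_i - a_i).
  I_1 has length -5 - (-7) = 2.
  I_2 has length -11/4 - (-19/4) = 2.
Summing:
  m(E) = 2 + 2 = 4.

4


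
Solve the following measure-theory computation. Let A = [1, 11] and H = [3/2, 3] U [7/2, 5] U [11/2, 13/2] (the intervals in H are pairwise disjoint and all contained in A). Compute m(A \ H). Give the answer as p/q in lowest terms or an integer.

The ambient interval has length m(A) = 11 - 1 = 10.
Since the holes are disjoint and sit inside A, by finite additivity
  m(H) = sum_i (b_i - a_i), and m(A \ H) = m(A) - m(H).
Computing the hole measures:
  m(H_1) = 3 - 3/2 = 3/2.
  m(H_2) = 5 - 7/2 = 3/2.
  m(H_3) = 13/2 - 11/2 = 1.
Summed: m(H) = 3/2 + 3/2 + 1 = 4.
So m(A \ H) = 10 - 4 = 6.

6


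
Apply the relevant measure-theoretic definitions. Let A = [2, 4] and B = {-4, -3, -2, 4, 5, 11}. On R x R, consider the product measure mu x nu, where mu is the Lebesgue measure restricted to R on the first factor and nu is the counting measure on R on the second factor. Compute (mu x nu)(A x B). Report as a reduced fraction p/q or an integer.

For a measurable rectangle A x B, the product measure satisfies
  (mu x nu)(A x B) = mu(A) * nu(B).
  mu(A) = 2.
  nu(B) = 6.
  (mu x nu)(A x B) = 2 * 6 = 12.

12


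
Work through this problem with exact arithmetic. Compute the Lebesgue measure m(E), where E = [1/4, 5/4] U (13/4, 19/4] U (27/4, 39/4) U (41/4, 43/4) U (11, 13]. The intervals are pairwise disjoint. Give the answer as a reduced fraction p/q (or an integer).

For pairwise disjoint intervals, m(union_i I_i) = sum_i m(I_i),
and m is invariant under swapping open/closed endpoints (single points have measure 0).
So m(E) = sum_i (b_i - a_i).
  I_1 has length 5/4 - 1/4 = 1.
  I_2 has length 19/4 - 13/4 = 3/2.
  I_3 has length 39/4 - 27/4 = 3.
  I_4 has length 43/4 - 41/4 = 1/2.
  I_5 has length 13 - 11 = 2.
Summing:
  m(E) = 1 + 3/2 + 3 + 1/2 + 2 = 8.

8


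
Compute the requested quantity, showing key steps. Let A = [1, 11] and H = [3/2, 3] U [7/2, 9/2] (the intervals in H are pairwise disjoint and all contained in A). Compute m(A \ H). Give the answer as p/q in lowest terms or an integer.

The ambient interval has length m(A) = 11 - 1 = 10.
Since the holes are disjoint and sit inside A, by finite additivity
  m(H) = sum_i (b_i - a_i), and m(A \ H) = m(A) - m(H).
Computing the hole measures:
  m(H_1) = 3 - 3/2 = 3/2.
  m(H_2) = 9/2 - 7/2 = 1.
Summed: m(H) = 3/2 + 1 = 5/2.
So m(A \ H) = 10 - 5/2 = 15/2.

15/2


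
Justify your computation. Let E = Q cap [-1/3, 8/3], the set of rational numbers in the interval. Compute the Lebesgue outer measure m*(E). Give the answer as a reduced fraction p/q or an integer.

Q cap [-1/3, 8/3] is countable; list its elements as q_1, q_2, ... . Fix eps > 0 and cover the k-th point by an interval of length eps * 2^(-k). The cover has total length eps * sum_{k>=1} 2^(-k) = eps, so by definition of outer measure m*(Q cap [-1/3, 8/3]) <= eps. Since eps was arbitrary and m* >= 0, the outer measure is 0.

0


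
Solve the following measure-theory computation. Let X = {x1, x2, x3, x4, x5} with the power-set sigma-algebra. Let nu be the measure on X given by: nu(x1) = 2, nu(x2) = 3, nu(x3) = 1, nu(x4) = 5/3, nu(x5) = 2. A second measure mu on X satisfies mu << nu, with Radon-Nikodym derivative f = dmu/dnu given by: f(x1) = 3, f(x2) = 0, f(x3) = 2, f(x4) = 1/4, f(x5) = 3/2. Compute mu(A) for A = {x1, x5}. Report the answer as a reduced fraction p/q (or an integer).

By the defining property of the Radon-Nikodym derivative, for every measurable set A,
  mu(A) = integral_A f dnu.
Since nu is a discrete measure concentrated on the atoms of X, the integral over A reduces to the sum
  mu(A) = sum_{x in A} f(x) * nu({x}).
Computing each term:
  x1: f(x1) * nu(x1) = 3 * 2 = 6.
  x5: f(x5) * nu(x5) = 3/2 * 2 = 3.
Summing: mu(A) = 6 + 3 = 9.

9


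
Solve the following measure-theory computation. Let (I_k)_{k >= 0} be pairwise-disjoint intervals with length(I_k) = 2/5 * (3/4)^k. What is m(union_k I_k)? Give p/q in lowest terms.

By countable additivity of the Lebesgue measure on pairwise disjoint measurable sets,
  m(union_{k >= 0} I_k) = sum_{k >= 0} m(I_k) = sum_{k >= 0} a * r^k,
  with a = 2/5 and r = 3/4.
Since 0 < r = 3/4 < 1, the geometric series converges:
  sum_{k >= 0} a * r^k = a / (1 - r).
  = 2/5 / (1 - 3/4)
  = 2/5 / (1/4)
  = 8/5.

8/5


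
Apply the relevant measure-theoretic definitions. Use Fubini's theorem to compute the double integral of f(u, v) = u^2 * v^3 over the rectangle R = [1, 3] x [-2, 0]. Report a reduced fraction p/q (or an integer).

f(u, v) is a tensor product of a function of u and a function of v, and both factors are bounded continuous (hence Lebesgue integrable) on the rectangle, so Fubini's theorem applies:
  integral_R f d(m x m) = (integral_a1^b1 u^2 du) * (integral_a2^b2 v^3 dv).
Inner integral in u: integral_{1}^{3} u^2 du = (3^3 - 1^3)/3
  = 26/3.
Inner integral in v: integral_{-2}^{0} v^3 dv = (0^4 - (-2)^4)/4
  = -4.
Product: (26/3) * (-4) = -104/3.

-104/3


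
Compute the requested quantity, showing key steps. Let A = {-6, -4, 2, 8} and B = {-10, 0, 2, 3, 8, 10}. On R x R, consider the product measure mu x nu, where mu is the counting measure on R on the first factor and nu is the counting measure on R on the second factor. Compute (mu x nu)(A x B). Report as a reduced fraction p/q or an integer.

For a measurable rectangle A x B, the product measure satisfies
  (mu x nu)(A x B) = mu(A) * nu(B).
  mu(A) = 4.
  nu(B) = 6.
  (mu x nu)(A x B) = 4 * 6 = 24.

24


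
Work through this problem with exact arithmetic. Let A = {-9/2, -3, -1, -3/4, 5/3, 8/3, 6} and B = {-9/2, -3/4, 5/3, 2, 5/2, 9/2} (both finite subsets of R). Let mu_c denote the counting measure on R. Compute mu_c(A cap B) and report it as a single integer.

Counting measure on a finite set equals cardinality. mu_c(A cap B) = |A cap B| (elements appearing in both).
Enumerating the elements of A that also lie in B gives 3 element(s).
So mu_c(A cap B) = 3.

3


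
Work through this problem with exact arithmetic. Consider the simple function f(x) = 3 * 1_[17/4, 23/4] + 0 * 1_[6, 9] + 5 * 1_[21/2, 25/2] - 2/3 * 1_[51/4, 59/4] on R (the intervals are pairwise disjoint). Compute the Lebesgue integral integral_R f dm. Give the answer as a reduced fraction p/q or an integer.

For a simple function f = sum_i c_i * 1_{A_i} with disjoint A_i,
  integral f dm = sum_i c_i * m(A_i).
Lengths of the A_i:
  m(A_1) = 23/4 - 17/4 = 3/2.
  m(A_2) = 9 - 6 = 3.
  m(A_3) = 25/2 - 21/2 = 2.
  m(A_4) = 59/4 - 51/4 = 2.
Contributions c_i * m(A_i):
  (3) * (3/2) = 9/2.
  (0) * (3) = 0.
  (5) * (2) = 10.
  (-2/3) * (2) = -4/3.
Total: 9/2 + 0 + 10 - 4/3 = 79/6.

79/6


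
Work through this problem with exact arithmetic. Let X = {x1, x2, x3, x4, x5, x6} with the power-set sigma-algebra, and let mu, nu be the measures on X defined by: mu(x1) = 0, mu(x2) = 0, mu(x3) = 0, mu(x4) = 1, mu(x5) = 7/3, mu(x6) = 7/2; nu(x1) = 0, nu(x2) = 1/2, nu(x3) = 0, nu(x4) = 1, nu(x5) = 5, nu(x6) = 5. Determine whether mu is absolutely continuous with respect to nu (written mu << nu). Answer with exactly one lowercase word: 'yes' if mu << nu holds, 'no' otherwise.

mu << nu means: every nu-null measurable set is also mu-null; equivalently, for every atom x, if nu({x}) = 0 then mu({x}) = 0.
Checking each atom:
  x1: nu = 0, mu = 0 -> consistent with mu << nu.
  x2: nu = 1/2 > 0 -> no constraint.
  x3: nu = 0, mu = 0 -> consistent with mu << nu.
  x4: nu = 1 > 0 -> no constraint.
  x5: nu = 5 > 0 -> no constraint.
  x6: nu = 5 > 0 -> no constraint.
No atom violates the condition. Therefore mu << nu.

yes


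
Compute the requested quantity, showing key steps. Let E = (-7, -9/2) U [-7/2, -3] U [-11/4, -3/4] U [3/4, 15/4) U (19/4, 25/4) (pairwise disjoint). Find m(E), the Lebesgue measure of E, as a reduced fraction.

For pairwise disjoint intervals, m(union_i I_i) = sum_i m(I_i),
and m is invariant under swapping open/closed endpoints (single points have measure 0).
So m(E) = sum_i (b_i - a_i).
  I_1 has length -9/2 - (-7) = 5/2.
  I_2 has length -3 - (-7/2) = 1/2.
  I_3 has length -3/4 - (-11/4) = 2.
  I_4 has length 15/4 - 3/4 = 3.
  I_5 has length 25/4 - 19/4 = 3/2.
Summing:
  m(E) = 5/2 + 1/2 + 2 + 3 + 3/2 = 19/2.

19/2


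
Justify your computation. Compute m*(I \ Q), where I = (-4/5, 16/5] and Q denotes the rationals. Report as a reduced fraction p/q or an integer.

The interval I = (-4/5, 16/5] has m(I) = 16/5 - (-4/5) = 4 (endpoints are measure-zero, so open/closed/half-open agree). Write I = (I cap Q) u (I \ Q). The rationals in I are countable, so m*(I cap Q) = 0 (cover each rational by intervals whose total length is arbitrarily small). By countable subadditivity m*(I) <= m*(I cap Q) + m*(I \ Q), hence m*(I \ Q) >= m(I) = 4. The reverse inequality m*(I \ Q) <= m*(I) = 4 is trivial since (I \ Q) is a subset of I. Therefore m*(I \ Q) = 4.

4


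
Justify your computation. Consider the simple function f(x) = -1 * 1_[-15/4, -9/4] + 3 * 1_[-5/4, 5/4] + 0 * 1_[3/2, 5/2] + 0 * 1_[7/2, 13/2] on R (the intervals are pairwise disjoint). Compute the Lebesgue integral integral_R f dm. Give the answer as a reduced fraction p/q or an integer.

For a simple function f = sum_i c_i * 1_{A_i} with disjoint A_i,
  integral f dm = sum_i c_i * m(A_i).
Lengths of the A_i:
  m(A_1) = -9/4 - (-15/4) = 3/2.
  m(A_2) = 5/4 - (-5/4) = 5/2.
  m(A_3) = 5/2 - 3/2 = 1.
  m(A_4) = 13/2 - 7/2 = 3.
Contributions c_i * m(A_i):
  (-1) * (3/2) = -3/2.
  (3) * (5/2) = 15/2.
  (0) * (1) = 0.
  (0) * (3) = 0.
Total: -3/2 + 15/2 + 0 + 0 = 6.

6


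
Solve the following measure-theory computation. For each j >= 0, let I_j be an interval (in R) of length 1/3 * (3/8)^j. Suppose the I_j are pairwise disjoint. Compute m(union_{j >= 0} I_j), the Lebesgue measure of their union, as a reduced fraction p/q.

By countable additivity of the Lebesgue measure on pairwise disjoint measurable sets,
  m(union_{j >= 0} I_j) = sum_{j >= 0} m(I_j) = sum_{j >= 0} a * r^j,
  with a = 1/3 and r = 3/8.
Since 0 < r = 3/8 < 1, the geometric series converges:
  sum_{j >= 0} a * r^j = a / (1 - r).
  = 1/3 / (1 - 3/8)
  = 1/3 / (5/8)
  = 8/15.

8/15


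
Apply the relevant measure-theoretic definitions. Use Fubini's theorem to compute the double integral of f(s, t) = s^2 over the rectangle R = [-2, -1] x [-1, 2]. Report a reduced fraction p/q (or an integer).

f(s, t) is a tensor product of a function of s and a function of t, and both factors are bounded continuous (hence Lebesgue integrable) on the rectangle, so Fubini's theorem applies:
  integral_R f d(m x m) = (integral_a1^b1 s^2 ds) * (integral_a2^b2 1 dt).
Inner integral in s: integral_{-2}^{-1} s^2 ds = ((-1)^3 - (-2)^3)/3
  = 7/3.
Inner integral in t: integral_{-1}^{2} 1 dt = (2^1 - (-1)^1)/1
  = 3.
Product: (7/3) * (3) = 7.

7


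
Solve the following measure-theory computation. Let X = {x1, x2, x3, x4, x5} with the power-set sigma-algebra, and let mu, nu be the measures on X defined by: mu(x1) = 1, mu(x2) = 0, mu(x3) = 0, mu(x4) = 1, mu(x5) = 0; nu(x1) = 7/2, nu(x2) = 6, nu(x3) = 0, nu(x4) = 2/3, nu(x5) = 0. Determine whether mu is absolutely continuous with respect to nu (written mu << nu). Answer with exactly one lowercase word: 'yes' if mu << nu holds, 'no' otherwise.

mu << nu means: every nu-null measurable set is also mu-null; equivalently, for every atom x, if nu({x}) = 0 then mu({x}) = 0.
Checking each atom:
  x1: nu = 7/2 > 0 -> no constraint.
  x2: nu = 6 > 0 -> no constraint.
  x3: nu = 0, mu = 0 -> consistent with mu << nu.
  x4: nu = 2/3 > 0 -> no constraint.
  x5: nu = 0, mu = 0 -> consistent with mu << nu.
No atom violates the condition. Therefore mu << nu.

yes


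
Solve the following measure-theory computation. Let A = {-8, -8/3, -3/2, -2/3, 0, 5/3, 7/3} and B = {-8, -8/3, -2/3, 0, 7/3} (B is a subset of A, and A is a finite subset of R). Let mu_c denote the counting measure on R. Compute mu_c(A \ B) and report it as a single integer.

Counting measure assigns mu_c(E) = |E| (number of elements) when E is finite. For B subset A, A \ B is the set of elements of A not in B, so |A \ B| = |A| - |B|.
|A| = 7, |B| = 5, so mu_c(A \ B) = 7 - 5 = 2.

2


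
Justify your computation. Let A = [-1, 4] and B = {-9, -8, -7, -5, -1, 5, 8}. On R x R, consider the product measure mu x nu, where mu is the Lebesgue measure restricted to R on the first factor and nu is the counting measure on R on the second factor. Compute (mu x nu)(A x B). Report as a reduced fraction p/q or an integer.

For a measurable rectangle A x B, the product measure satisfies
  (mu x nu)(A x B) = mu(A) * nu(B).
  mu(A) = 5.
  nu(B) = 7.
  (mu x nu)(A x B) = 5 * 7 = 35.

35


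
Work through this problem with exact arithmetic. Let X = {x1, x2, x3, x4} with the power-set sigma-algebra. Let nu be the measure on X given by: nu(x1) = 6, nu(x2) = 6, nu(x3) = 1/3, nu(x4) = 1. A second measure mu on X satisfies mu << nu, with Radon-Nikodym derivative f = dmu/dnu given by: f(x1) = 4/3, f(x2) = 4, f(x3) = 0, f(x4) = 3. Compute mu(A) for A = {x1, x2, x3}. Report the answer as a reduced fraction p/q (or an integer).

By the defining property of the Radon-Nikodym derivative, for every measurable set A,
  mu(A) = integral_A f dnu.
Since nu is a discrete measure concentrated on the atoms of X, the integral over A reduces to the sum
  mu(A) = sum_{x in A} f(x) * nu({x}).
Computing each term:
  x1: f(x1) * nu(x1) = 4/3 * 6 = 8.
  x2: f(x2) * nu(x2) = 4 * 6 = 24.
  x3: f(x3) * nu(x3) = 0 * 1/3 = 0.
Summing: mu(A) = 8 + 24 + 0 = 32.

32


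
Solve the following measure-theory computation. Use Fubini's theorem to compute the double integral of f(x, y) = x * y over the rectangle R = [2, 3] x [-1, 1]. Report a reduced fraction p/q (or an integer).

f(x, y) is a tensor product of a function of x and a function of y, and both factors are bounded continuous (hence Lebesgue integrable) on the rectangle, so Fubini's theorem applies:
  integral_R f d(m x m) = (integral_a1^b1 x dx) * (integral_a2^b2 y dy).
Inner integral in x: integral_{2}^{3} x dx = (3^2 - 2^2)/2
  = 5/2.
Inner integral in y: integral_{-1}^{1} y dy = (1^2 - (-1)^2)/2
  = 0.
Product: (5/2) * (0) = 0.

0


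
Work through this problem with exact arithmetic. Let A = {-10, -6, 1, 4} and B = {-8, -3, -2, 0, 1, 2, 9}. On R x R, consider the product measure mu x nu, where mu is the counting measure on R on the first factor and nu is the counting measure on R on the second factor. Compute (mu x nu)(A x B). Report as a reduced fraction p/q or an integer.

For a measurable rectangle A x B, the product measure satisfies
  (mu x nu)(A x B) = mu(A) * nu(B).
  mu(A) = 4.
  nu(B) = 7.
  (mu x nu)(A x B) = 4 * 7 = 28.

28


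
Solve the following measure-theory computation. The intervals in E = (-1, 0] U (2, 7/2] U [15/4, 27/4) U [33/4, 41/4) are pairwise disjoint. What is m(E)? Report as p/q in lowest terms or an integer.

For pairwise disjoint intervals, m(union_i I_i) = sum_i m(I_i),
and m is invariant under swapping open/closed endpoints (single points have measure 0).
So m(E) = sum_i (b_i - a_i).
  I_1 has length 0 - (-1) = 1.
  I_2 has length 7/2 - 2 = 3/2.
  I_3 has length 27/4 - 15/4 = 3.
  I_4 has length 41/4 - 33/4 = 2.
Summing:
  m(E) = 1 + 3/2 + 3 + 2 = 15/2.

15/2


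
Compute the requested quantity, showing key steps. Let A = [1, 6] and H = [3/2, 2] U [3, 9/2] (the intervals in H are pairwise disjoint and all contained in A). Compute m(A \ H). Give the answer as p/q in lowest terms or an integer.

The ambient interval has length m(A) = 6 - 1 = 5.
Since the holes are disjoint and sit inside A, by finite additivity
  m(H) = sum_i (b_i - a_i), and m(A \ H) = m(A) - m(H).
Computing the hole measures:
  m(H_1) = 2 - 3/2 = 1/2.
  m(H_2) = 9/2 - 3 = 3/2.
Summed: m(H) = 1/2 + 3/2 = 2.
So m(A \ H) = 5 - 2 = 3.

3


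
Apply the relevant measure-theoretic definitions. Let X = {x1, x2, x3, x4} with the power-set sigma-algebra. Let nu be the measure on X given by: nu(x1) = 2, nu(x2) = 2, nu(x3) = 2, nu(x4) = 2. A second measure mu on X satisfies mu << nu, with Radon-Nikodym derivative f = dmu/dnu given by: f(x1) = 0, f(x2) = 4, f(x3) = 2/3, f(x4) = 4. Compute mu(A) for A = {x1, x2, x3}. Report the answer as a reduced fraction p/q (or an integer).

By the defining property of the Radon-Nikodym derivative, for every measurable set A,
  mu(A) = integral_A f dnu.
Since nu is a discrete measure concentrated on the atoms of X, the integral over A reduces to the sum
  mu(A) = sum_{x in A} f(x) * nu({x}).
Computing each term:
  x1: f(x1) * nu(x1) = 0 * 2 = 0.
  x2: f(x2) * nu(x2) = 4 * 2 = 8.
  x3: f(x3) * nu(x3) = 2/3 * 2 = 4/3.
Summing: mu(A) = 0 + 8 + 4/3 = 28/3.

28/3


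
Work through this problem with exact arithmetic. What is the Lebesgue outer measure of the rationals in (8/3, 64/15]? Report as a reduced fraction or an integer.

The set Q cap (8/3, 64/15] is countable (a subset of the countable set Q). Lebesgue outer measure of any countable set is 0: each singleton {q} has m*({q}) = 0, and by countable subadditivity m*(union_k {q_k}) <= sum_k m*({q_k}) = sum_k 0 = 0. The reverse inequality m*(E) >= 0 is automatic. So m*(Q cap (8/3, 64/15]) = 0.

0


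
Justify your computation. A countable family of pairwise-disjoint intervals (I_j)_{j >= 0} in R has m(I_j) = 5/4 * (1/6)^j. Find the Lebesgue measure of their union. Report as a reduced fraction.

By countable additivity of the Lebesgue measure on pairwise disjoint measurable sets,
  m(union_{j >= 0} I_j) = sum_{j >= 0} m(I_j) = sum_{j >= 0} a * r^j,
  with a = 5/4 and r = 1/6.
Since 0 < r = 1/6 < 1, the geometric series converges:
  sum_{j >= 0} a * r^j = a / (1 - r).
  = 5/4 / (1 - 1/6)
  = 5/4 / (5/6)
  = 3/2.

3/2


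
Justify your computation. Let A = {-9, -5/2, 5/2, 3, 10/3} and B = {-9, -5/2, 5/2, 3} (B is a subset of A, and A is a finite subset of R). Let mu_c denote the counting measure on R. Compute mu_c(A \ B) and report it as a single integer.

Counting measure assigns mu_c(E) = |E| (number of elements) when E is finite. For B subset A, A \ B is the set of elements of A not in B, so |A \ B| = |A| - |B|.
|A| = 5, |B| = 4, so mu_c(A \ B) = 5 - 4 = 1.

1


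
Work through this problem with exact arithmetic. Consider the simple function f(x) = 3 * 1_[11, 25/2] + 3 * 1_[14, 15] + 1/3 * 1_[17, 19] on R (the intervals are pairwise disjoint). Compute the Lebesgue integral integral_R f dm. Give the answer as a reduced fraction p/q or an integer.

For a simple function f = sum_i c_i * 1_{A_i} with disjoint A_i,
  integral f dm = sum_i c_i * m(A_i).
Lengths of the A_i:
  m(A_1) = 25/2 - 11 = 3/2.
  m(A_2) = 15 - 14 = 1.
  m(A_3) = 19 - 17 = 2.
Contributions c_i * m(A_i):
  (3) * (3/2) = 9/2.
  (3) * (1) = 3.
  (1/3) * (2) = 2/3.
Total: 9/2 + 3 + 2/3 = 49/6.

49/6


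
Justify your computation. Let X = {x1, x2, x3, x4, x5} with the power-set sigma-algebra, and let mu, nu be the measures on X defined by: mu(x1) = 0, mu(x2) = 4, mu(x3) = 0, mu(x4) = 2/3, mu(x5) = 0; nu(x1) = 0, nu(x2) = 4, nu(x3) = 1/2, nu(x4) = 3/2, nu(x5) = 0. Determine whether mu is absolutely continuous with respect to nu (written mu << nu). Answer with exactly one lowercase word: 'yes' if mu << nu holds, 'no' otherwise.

mu << nu means: every nu-null measurable set is also mu-null; equivalently, for every atom x, if nu({x}) = 0 then mu({x}) = 0.
Checking each atom:
  x1: nu = 0, mu = 0 -> consistent with mu << nu.
  x2: nu = 4 > 0 -> no constraint.
  x3: nu = 1/2 > 0 -> no constraint.
  x4: nu = 3/2 > 0 -> no constraint.
  x5: nu = 0, mu = 0 -> consistent with mu << nu.
No atom violates the condition. Therefore mu << nu.

yes


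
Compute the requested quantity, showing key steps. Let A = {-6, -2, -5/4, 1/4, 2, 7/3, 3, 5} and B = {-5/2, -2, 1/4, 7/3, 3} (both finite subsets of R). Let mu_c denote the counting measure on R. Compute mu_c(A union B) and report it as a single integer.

Counting measure on a finite set equals cardinality. By inclusion-exclusion, |A union B| = |A| + |B| - |A cap B|.
|A| = 8, |B| = 5, |A cap B| = 4.
So mu_c(A union B) = 8 + 5 - 4 = 9.

9


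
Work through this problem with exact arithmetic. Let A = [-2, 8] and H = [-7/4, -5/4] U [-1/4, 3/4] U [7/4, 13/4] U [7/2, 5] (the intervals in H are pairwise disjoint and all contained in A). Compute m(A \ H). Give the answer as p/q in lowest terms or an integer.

The ambient interval has length m(A) = 8 - (-2) = 10.
Since the holes are disjoint and sit inside A, by finite additivity
  m(H) = sum_i (b_i - a_i), and m(A \ H) = m(A) - m(H).
Computing the hole measures:
  m(H_1) = -5/4 - (-7/4) = 1/2.
  m(H_2) = 3/4 - (-1/4) = 1.
  m(H_3) = 13/4 - 7/4 = 3/2.
  m(H_4) = 5 - 7/2 = 3/2.
Summed: m(H) = 1/2 + 1 + 3/2 + 3/2 = 9/2.
So m(A \ H) = 10 - 9/2 = 11/2.

11/2


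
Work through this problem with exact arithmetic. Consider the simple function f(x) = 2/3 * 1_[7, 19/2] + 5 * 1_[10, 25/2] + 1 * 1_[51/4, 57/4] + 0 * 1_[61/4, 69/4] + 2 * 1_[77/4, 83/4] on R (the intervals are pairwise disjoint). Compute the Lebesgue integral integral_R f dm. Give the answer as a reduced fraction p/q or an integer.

For a simple function f = sum_i c_i * 1_{A_i} with disjoint A_i,
  integral f dm = sum_i c_i * m(A_i).
Lengths of the A_i:
  m(A_1) = 19/2 - 7 = 5/2.
  m(A_2) = 25/2 - 10 = 5/2.
  m(A_3) = 57/4 - 51/4 = 3/2.
  m(A_4) = 69/4 - 61/4 = 2.
  m(A_5) = 83/4 - 77/4 = 3/2.
Contributions c_i * m(A_i):
  (2/3) * (5/2) = 5/3.
  (5) * (5/2) = 25/2.
  (1) * (3/2) = 3/2.
  (0) * (2) = 0.
  (2) * (3/2) = 3.
Total: 5/3 + 25/2 + 3/2 + 0 + 3 = 56/3.

56/3


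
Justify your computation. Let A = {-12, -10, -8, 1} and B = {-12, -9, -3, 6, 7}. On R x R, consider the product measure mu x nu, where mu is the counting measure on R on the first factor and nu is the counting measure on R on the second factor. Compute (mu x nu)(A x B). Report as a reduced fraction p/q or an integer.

For a measurable rectangle A x B, the product measure satisfies
  (mu x nu)(A x B) = mu(A) * nu(B).
  mu(A) = 4.
  nu(B) = 5.
  (mu x nu)(A x B) = 4 * 5 = 20.

20


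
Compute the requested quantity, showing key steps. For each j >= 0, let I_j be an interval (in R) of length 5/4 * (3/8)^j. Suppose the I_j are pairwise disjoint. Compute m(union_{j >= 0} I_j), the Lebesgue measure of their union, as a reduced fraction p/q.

By countable additivity of the Lebesgue measure on pairwise disjoint measurable sets,
  m(union_{j >= 0} I_j) = sum_{j >= 0} m(I_j) = sum_{j >= 0} a * r^j,
  with a = 5/4 and r = 3/8.
Since 0 < r = 3/8 < 1, the geometric series converges:
  sum_{j >= 0} a * r^j = a / (1 - r).
  = 5/4 / (1 - 3/8)
  = 5/4 / (5/8)
  = 2.

2


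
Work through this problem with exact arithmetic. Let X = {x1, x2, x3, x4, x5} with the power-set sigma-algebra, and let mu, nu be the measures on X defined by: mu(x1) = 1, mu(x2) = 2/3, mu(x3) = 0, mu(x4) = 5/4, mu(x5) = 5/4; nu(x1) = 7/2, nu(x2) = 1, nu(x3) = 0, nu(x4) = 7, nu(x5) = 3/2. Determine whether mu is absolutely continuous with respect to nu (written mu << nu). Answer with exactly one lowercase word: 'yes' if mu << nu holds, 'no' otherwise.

mu << nu means: every nu-null measurable set is also mu-null; equivalently, for every atom x, if nu({x}) = 0 then mu({x}) = 0.
Checking each atom:
  x1: nu = 7/2 > 0 -> no constraint.
  x2: nu = 1 > 0 -> no constraint.
  x3: nu = 0, mu = 0 -> consistent with mu << nu.
  x4: nu = 7 > 0 -> no constraint.
  x5: nu = 3/2 > 0 -> no constraint.
No atom violates the condition. Therefore mu << nu.

yes


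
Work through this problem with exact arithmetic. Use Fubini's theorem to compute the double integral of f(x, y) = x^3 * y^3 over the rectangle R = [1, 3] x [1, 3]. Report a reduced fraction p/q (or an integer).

f(x, y) is a tensor product of a function of x and a function of y, and both factors are bounded continuous (hence Lebesgue integrable) on the rectangle, so Fubini's theorem applies:
  integral_R f d(m x m) = (integral_a1^b1 x^3 dx) * (integral_a2^b2 y^3 dy).
Inner integral in x: integral_{1}^{3} x^3 dx = (3^4 - 1^4)/4
  = 20.
Inner integral in y: integral_{1}^{3} y^3 dy = (3^4 - 1^4)/4
  = 20.
Product: (20) * (20) = 400.

400


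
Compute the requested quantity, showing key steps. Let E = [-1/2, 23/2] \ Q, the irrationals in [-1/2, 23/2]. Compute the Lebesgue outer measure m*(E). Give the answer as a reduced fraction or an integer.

The interval I = [-1/2, 23/2] has m(I) = 23/2 - (-1/2) = 12 (endpoints are measure-zero, so open/closed/half-open agree). Write I = (I cap Q) u (I \ Q). The rationals in I are countable, so m*(I cap Q) = 0 (cover each rational by intervals whose total length is arbitrarily small). By countable subadditivity m*(I) <= m*(I cap Q) + m*(I \ Q), hence m*(I \ Q) >= m(I) = 12. The reverse inequality m*(I \ Q) <= m*(I) = 12 is trivial since (I \ Q) is a subset of I. Therefore m*(I \ Q) = 12.

12


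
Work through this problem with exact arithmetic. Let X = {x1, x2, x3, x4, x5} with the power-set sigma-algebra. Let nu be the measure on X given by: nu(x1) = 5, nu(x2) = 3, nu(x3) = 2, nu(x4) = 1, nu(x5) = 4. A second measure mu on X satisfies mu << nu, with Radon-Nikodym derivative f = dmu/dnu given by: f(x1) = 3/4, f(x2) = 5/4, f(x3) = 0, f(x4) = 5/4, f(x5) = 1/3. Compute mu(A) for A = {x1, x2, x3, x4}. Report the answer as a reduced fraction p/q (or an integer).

By the defining property of the Radon-Nikodym derivative, for every measurable set A,
  mu(A) = integral_A f dnu.
Since nu is a discrete measure concentrated on the atoms of X, the integral over A reduces to the sum
  mu(A) = sum_{x in A} f(x) * nu({x}).
Computing each term:
  x1: f(x1) * nu(x1) = 3/4 * 5 = 15/4.
  x2: f(x2) * nu(x2) = 5/4 * 3 = 15/4.
  x3: f(x3) * nu(x3) = 0 * 2 = 0.
  x4: f(x4) * nu(x4) = 5/4 * 1 = 5/4.
Summing: mu(A) = 15/4 + 15/4 + 0 + 5/4 = 35/4.

35/4


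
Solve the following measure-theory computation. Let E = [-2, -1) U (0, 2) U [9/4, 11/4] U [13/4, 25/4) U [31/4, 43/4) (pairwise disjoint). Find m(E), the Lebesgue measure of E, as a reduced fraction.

For pairwise disjoint intervals, m(union_i I_i) = sum_i m(I_i),
and m is invariant under swapping open/closed endpoints (single points have measure 0).
So m(E) = sum_i (b_i - a_i).
  I_1 has length -1 - (-2) = 1.
  I_2 has length 2 - 0 = 2.
  I_3 has length 11/4 - 9/4 = 1/2.
  I_4 has length 25/4 - 13/4 = 3.
  I_5 has length 43/4 - 31/4 = 3.
Summing:
  m(E) = 1 + 2 + 1/2 + 3 + 3 = 19/2.

19/2


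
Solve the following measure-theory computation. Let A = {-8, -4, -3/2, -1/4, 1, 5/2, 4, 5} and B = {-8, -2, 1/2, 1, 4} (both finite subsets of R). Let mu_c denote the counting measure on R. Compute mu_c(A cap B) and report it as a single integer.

Counting measure on a finite set equals cardinality. mu_c(A cap B) = |A cap B| (elements appearing in both).
Enumerating the elements of A that also lie in B gives 3 element(s).
So mu_c(A cap B) = 3.

3


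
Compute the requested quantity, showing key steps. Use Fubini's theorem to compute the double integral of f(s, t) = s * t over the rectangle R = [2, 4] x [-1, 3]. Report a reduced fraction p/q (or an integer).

f(s, t) is a tensor product of a function of s and a function of t, and both factors are bounded continuous (hence Lebesgue integrable) on the rectangle, so Fubini's theorem applies:
  integral_R f d(m x m) = (integral_a1^b1 s ds) * (integral_a2^b2 t dt).
Inner integral in s: integral_{2}^{4} s ds = (4^2 - 2^2)/2
  = 6.
Inner integral in t: integral_{-1}^{3} t dt = (3^2 - (-1)^2)/2
  = 4.
Product: (6) * (4) = 24.

24


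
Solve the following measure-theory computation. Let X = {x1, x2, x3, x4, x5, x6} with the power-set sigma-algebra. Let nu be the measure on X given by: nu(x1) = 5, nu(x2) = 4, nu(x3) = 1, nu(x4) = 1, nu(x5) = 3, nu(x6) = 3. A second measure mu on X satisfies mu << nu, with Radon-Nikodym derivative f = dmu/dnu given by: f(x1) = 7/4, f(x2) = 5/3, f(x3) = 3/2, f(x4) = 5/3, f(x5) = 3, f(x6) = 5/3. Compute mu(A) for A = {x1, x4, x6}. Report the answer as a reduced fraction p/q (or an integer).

By the defining property of the Radon-Nikodym derivative, for every measurable set A,
  mu(A) = integral_A f dnu.
Since nu is a discrete measure concentrated on the atoms of X, the integral over A reduces to the sum
  mu(A) = sum_{x in A} f(x) * nu({x}).
Computing each term:
  x1: f(x1) * nu(x1) = 7/4 * 5 = 35/4.
  x4: f(x4) * nu(x4) = 5/3 * 1 = 5/3.
  x6: f(x6) * nu(x6) = 5/3 * 3 = 5.
Summing: mu(A) = 35/4 + 5/3 + 5 = 185/12.

185/12


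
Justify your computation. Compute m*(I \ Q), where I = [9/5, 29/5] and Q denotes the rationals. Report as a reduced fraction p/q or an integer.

The interval I = [9/5, 29/5] has m(I) = 29/5 - 9/5 = 4 (endpoints are measure-zero, so open/closed/half-open agree). Write I = (I cap Q) u (I \ Q). The rationals in I are countable, so m*(I cap Q) = 0 (cover each rational by intervals whose total length is arbitrarily small). By countable subadditivity m*(I) <= m*(I cap Q) + m*(I \ Q), hence m*(I \ Q) >= m(I) = 4. The reverse inequality m*(I \ Q) <= m*(I) = 4 is trivial since (I \ Q) is a subset of I. Therefore m*(I \ Q) = 4.

4


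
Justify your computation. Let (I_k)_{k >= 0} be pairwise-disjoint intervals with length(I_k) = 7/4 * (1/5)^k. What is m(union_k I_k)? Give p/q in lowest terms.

By countable additivity of the Lebesgue measure on pairwise disjoint measurable sets,
  m(union_{k >= 0} I_k) = sum_{k >= 0} m(I_k) = sum_{k >= 0} a * r^k,
  with a = 7/4 and r = 1/5.
Since 0 < r = 1/5 < 1, the geometric series converges:
  sum_{k >= 0} a * r^k = a / (1 - r).
  = 7/4 / (1 - 1/5)
  = 7/4 / (4/5)
  = 35/16.

35/16


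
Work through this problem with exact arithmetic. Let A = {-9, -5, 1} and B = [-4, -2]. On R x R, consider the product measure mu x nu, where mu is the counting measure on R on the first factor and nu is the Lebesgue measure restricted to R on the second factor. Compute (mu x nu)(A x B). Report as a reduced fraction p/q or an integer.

For a measurable rectangle A x B, the product measure satisfies
  (mu x nu)(A x B) = mu(A) * nu(B).
  mu(A) = 3.
  nu(B) = 2.
  (mu x nu)(A x B) = 3 * 2 = 6.

6


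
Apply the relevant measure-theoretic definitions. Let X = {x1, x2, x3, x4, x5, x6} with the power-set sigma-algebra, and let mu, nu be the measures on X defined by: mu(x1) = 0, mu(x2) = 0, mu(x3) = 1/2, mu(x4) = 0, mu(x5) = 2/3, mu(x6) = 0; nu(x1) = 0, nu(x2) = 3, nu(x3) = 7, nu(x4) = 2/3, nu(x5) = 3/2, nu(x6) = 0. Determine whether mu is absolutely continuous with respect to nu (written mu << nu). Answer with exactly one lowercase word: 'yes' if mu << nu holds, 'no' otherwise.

mu << nu means: every nu-null measurable set is also mu-null; equivalently, for every atom x, if nu({x}) = 0 then mu({x}) = 0.
Checking each atom:
  x1: nu = 0, mu = 0 -> consistent with mu << nu.
  x2: nu = 3 > 0 -> no constraint.
  x3: nu = 7 > 0 -> no constraint.
  x4: nu = 2/3 > 0 -> no constraint.
  x5: nu = 3/2 > 0 -> no constraint.
  x6: nu = 0, mu = 0 -> consistent with mu << nu.
No atom violates the condition. Therefore mu << nu.

yes
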